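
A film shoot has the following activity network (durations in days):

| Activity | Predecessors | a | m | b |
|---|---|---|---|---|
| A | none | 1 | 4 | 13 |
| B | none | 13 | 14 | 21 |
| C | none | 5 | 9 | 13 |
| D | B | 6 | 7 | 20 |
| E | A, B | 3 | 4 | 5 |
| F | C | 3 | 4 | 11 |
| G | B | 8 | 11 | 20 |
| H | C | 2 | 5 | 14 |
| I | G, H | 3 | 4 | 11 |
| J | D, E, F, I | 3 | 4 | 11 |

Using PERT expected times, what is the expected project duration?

37 days

te_A = (1 + 4·4 + 13)/6 = 30/6 = 5
te_B = (13 + 4·14 + 21)/6 = 90/6 = 15
te_C = (5 + 4·9 + 13)/6 = 54/6 = 9
te_D = (6 + 4·7 + 20)/6 = 54/6 = 9
te_E = (3 + 4·4 + 5)/6 = 24/6 = 4
te_F = (3 + 4·4 + 11)/6 = 30/6 = 5
te_G = (8 + 4·11 + 20)/6 = 72/6 = 12
te_H = (2 + 4·5 + 14)/6 = 36/6 = 6
te_I = (3 + 4·4 + 11)/6 = 30/6 = 5
te_J = (3 + 4·4 + 11)/6 = 30/6 = 5

Forward pass:
ES_A = 0; EF_A = 5
ES_B = 0; EF_B = 15
ES_C = 0; EF_C = 9
ES_D = 15; EF_D = 15+9 = 24
ES_E = max(EF_A=5, EF_B=15) = 15; EF_E = 15+4 = 19
ES_F = 9; EF_F = 9+5 = 14
ES_G = 15; EF_G = 15+12 = 27
ES_H = 9; EF_H = 9+6 = 15
ES_I = max(EF_G=27, EF_H=15) = 27; EF_I = 27+5 = 32
ES_J = max(EF_D=24, EF_E=19, EF_F=14, EF_I=32) = 32; EF_J = 32+5 = 37
Expected project duration μ = 37 days. Critical path: B → G → I → J.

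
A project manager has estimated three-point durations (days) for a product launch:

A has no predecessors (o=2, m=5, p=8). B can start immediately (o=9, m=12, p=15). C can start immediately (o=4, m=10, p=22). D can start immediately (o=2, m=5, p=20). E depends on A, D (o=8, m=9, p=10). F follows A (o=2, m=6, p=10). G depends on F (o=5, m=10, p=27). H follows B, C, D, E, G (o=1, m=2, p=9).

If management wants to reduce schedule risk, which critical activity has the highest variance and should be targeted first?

te_A = (2 + 4·5 + 8)/6 = 30/6 = 5; σ²_A = ((8−2)/6)² = 1.000
te_B = (9 + 4·12 + 15)/6 = 72/6 = 12; σ²_B = ((15−9)/6)² = 1.000
te_C = (4 + 4·10 + 22)/6 = 66/6 = 11; σ²_C = ((22−4)/6)² = 9.000
te_D = (2 + 4·5 + 20)/6 = 42/6 = 7; σ²_D = ((20−2)/6)² = 9.000
te_E = (8 + 4·9 + 10)/6 = 54/6 = 9; σ²_E = ((10−8)/6)² = 0.111
te_F = (2 + 4·6 + 10)/6 = 36/6 = 6; σ²_F = ((10−2)/6)² = 1.778
te_G = (5 + 4·10 + 27)/6 = 72/6 = 12; σ²_G = ((27−5)/6)² = 13.444
te_H = (1 + 4·2 + 9)/6 = 18/6 = 3; σ²_H = ((9−1)/6)² = 1.778

Forward pass:
ES_A = 0; EF_A = 5
ES_B = 0; EF_B = 12
ES_C = 0; EF_C = 11
ES_D = 0; EF_D = 7
ES_E = max(EF_A=5, EF_D=7) = 7; EF_E = 7+9 = 16
ES_F = 5; EF_F = 5+6 = 11
ES_G = 11; EF_G = 11+12 = 23
ES_H = max(EF_B=12, EF_C=11, EF_D=7, EF_E=16, EF_G=23) = 23; EF_H = 23+3 = 26
Expected project duration μ = 26 days. Critical path: A → F → G → H.

Variances on critical path: σ²_A=1.000, σ²_F=1.778, σ²_G=13.444, σ²_H=1.778.
Largest is σ²_G = 13.444.

G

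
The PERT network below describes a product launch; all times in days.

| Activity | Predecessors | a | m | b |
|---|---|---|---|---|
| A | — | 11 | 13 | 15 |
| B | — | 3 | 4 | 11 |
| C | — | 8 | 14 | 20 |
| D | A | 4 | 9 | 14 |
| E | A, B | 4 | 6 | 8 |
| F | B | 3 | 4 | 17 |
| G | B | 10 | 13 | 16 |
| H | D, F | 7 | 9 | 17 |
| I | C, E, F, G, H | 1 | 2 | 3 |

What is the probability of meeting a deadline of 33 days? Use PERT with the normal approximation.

0.343

te_A = (11 + 4·13 + 15)/6 = 78/6 = 13; σ²_A = ((15−11)/6)² = 0.444
te_B = (3 + 4·4 + 11)/6 = 30/6 = 5; σ²_B = ((11−3)/6)² = 1.778
te_C = (8 + 4·14 + 20)/6 = 84/6 = 14; σ²_C = ((20−8)/6)² = 4.000
te_D = (4 + 4·9 + 14)/6 = 54/6 = 9; σ²_D = ((14−4)/6)² = 2.778
te_E = (4 + 4·6 + 8)/6 = 36/6 = 6; σ²_E = ((8−4)/6)² = 0.444
te_F = (3 + 4·4 + 17)/6 = 36/6 = 6; σ²_F = ((17−3)/6)² = 5.444
te_G = (10 + 4·13 + 16)/6 = 78/6 = 13; σ²_G = ((16−10)/6)² = 1.000
te_H = (7 + 4·9 + 17)/6 = 60/6 = 10; σ²_H = ((17−7)/6)² = 2.778
te_I = (1 + 4·2 + 3)/6 = 12/6 = 2; σ²_I = ((3−1)/6)² = 0.111

Forward pass:
ES_A = 0; EF_A = 13
ES_B = 0; EF_B = 5
ES_C = 0; EF_C = 14
ES_D = 13; EF_D = 13+9 = 22
ES_E = max(EF_A=13, EF_B=5) = 13; EF_E = 13+6 = 19
ES_F = 5; EF_F = 5+6 = 11
ES_G = 5; EF_G = 5+13 = 18
ES_H = max(EF_D=22, EF_F=11) = 22; EF_H = 22+10 = 32
ES_I = max(EF_C=14, EF_E=19, EF_F=11, EF_G=18, EF_H=32) = 32; EF_I = 32+2 = 34
Expected project duration μ = 34 days. Critical path: A → D → H → I.

Variance along critical path = 0.444 + 2.778 + 2.778 + 0.111 = 6.111; σ = √6.111 = 2.472 days.
Z = (33 − 34) / 2.472 = -0.405
P(T ≤ 33) = Φ(-0.405) ≈ 0.343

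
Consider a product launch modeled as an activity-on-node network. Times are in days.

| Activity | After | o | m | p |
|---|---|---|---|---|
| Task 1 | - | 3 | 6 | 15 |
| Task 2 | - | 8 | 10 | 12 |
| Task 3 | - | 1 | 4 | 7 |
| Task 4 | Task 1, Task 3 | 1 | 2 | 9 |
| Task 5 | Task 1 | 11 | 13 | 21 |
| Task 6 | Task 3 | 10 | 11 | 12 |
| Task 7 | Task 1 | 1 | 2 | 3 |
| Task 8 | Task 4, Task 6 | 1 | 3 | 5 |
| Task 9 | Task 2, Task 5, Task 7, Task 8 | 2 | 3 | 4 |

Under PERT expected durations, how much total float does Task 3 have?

3 days

te_Task 1 = (3 + 4·6 + 15)/6 = 42/6 = 7
te_Task 2 = (8 + 4·10 + 12)/6 = 60/6 = 10
te_Task 3 = (1 + 4·4 + 7)/6 = 24/6 = 4
te_Task 4 = (1 + 4·2 + 9)/6 = 18/6 = 3
te_Task 5 = (11 + 4·13 + 21)/6 = 84/6 = 14
te_Task 6 = (10 + 4·11 + 12)/6 = 66/6 = 11
te_Task 7 = (1 + 4·2 + 3)/6 = 12/6 = 2
te_Task 8 = (1 + 4·3 + 5)/6 = 18/6 = 3
te_Task 9 = (2 + 4·3 + 4)/6 = 18/6 = 3

Forward pass:
ES_Task 1 = 0; EF_Task 1 = 7
ES_Task 2 = 0; EF_Task 2 = 10
ES_Task 3 = 0; EF_Task 3 = 4
ES_Task 4 = max(EF_Task 1=7, EF_Task 3=4) = 7; EF_Task 4 = 7+3 = 10
ES_Task 5 = 7; EF_Task 5 = 7+14 = 21
ES_Task 6 = 4; EF_Task 6 = 4+11 = 15
ES_Task 7 = 7; EF_Task 7 = 7+2 = 9
ES_Task 8 = max(EF_Task 4=10, EF_Task 6=15) = 15; EF_Task 8 = 15+3 = 18
ES_Task 9 = max(EF_Task 2=10, EF_Task 5=21, EF_Task 7=9, EF_Task 8=18) = 21; EF_Task 9 = 21+3 = 24
Expected project duration μ = 24 days. Critical path: Task 1 → Task 5 → Task 9.

Backward pass:
LF_Task 9 = 24; LS_Task 9 = 24−3 = 21
LF_Task 8 = LS_Task 9 = 21; LS_Task 8 = 21−3 = 18
LF_Task 7 = LS_Task 9 = 21; LS_Task 7 = 21−2 = 19
LF_Task 6 = LS_Task 8 = 18; LS_Task 6 = 18−11 = 7
LF_Task 5 = LS_Task 9 = 21; LS_Task 5 = 21−14 = 7
LF_Task 4 = LS_Task 8 = 18; LS_Task 4 = 18−3 = 15
LF_Task 3 = min(LS_Task 4=15, LS_Task 6=7) = 7; LS_Task 3 = 7−4 = 3
LF_Task 2 = LS_Task 9 = 21; LS_Task 2 = 21−10 = 11
LF_Task 1 = min(LS_Task 4=15, LS_Task 5=7, LS_Task 7=19) = 7; LS_Task 1 = 7−7 = 0
Slack_Task 3 = LS_Task 3 − ES_Task 3 = 3 − 0 = 3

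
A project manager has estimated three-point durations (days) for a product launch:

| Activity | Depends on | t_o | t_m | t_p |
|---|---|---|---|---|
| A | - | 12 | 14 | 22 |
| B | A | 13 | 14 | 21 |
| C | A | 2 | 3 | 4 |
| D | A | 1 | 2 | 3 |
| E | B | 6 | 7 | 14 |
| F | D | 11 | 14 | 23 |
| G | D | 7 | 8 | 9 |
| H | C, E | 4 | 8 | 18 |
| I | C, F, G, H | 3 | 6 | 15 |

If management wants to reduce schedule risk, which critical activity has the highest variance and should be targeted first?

H

te_A = (12 + 4·14 + 22)/6 = 90/6 = 15; σ²_A = ((22−12)/6)² = 2.778
te_B = (13 + 4·14 + 21)/6 = 90/6 = 15; σ²_B = ((21−13)/6)² = 1.778
te_C = (2 + 4·3 + 4)/6 = 18/6 = 3; σ²_C = ((4−2)/6)² = 0.111
te_D = (1 + 4·2 + 3)/6 = 12/6 = 2; σ²_D = ((3−1)/6)² = 0.111
te_E = (6 + 4·7 + 14)/6 = 48/6 = 8; σ²_E = ((14−6)/6)² = 1.778
te_F = (11 + 4·14 + 23)/6 = 90/6 = 15; σ²_F = ((23−11)/6)² = 4.000
te_G = (7 + 4·8 + 9)/6 = 48/6 = 8; σ²_G = ((9−7)/6)² = 0.111
te_H = (4 + 4·8 + 18)/6 = 54/6 = 9; σ²_H = ((18−4)/6)² = 5.444
te_I = (3 + 4·6 + 15)/6 = 42/6 = 7; σ²_I = ((15−3)/6)² = 4.000

Forward pass:
ES_A = 0; EF_A = 15
ES_B = 15; EF_B = 15+15 = 30
ES_C = 15; EF_C = 15+3 = 18
ES_D = 15; EF_D = 15+2 = 17
ES_E = 30; EF_E = 30+8 = 38
ES_F = 17; EF_F = 17+15 = 32
ES_G = 17; EF_G = 17+8 = 25
ES_H = max(EF_C=18, EF_E=38) = 38; EF_H = 38+9 = 47
ES_I = max(EF_C=18, EF_F=32, EF_G=25, EF_H=47) = 47; EF_I = 47+7 = 54
Expected project duration μ = 54 days. Critical path: A → B → E → H → I.

Variances on critical path: σ²_A=2.778, σ²_B=1.778, σ²_E=1.778, σ²_H=5.444, σ²_I=4.000.
Largest is σ²_H = 5.444.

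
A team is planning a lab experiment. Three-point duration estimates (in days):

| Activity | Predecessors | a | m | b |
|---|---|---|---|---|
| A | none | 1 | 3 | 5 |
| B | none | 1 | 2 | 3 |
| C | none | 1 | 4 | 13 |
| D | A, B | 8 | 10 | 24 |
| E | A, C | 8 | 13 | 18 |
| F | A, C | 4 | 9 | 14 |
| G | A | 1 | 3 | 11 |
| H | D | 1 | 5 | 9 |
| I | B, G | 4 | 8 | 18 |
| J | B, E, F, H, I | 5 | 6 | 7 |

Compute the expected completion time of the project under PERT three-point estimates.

26 days

te_A = (1 + 4·3 + 5)/6 = 18/6 = 3
te_B = (1 + 4·2 + 3)/6 = 12/6 = 2
te_C = (1 + 4·4 + 13)/6 = 30/6 = 5
te_D = (8 + 4·10 + 24)/6 = 72/6 = 12
te_E = (8 + 4·13 + 18)/6 = 78/6 = 13
te_F = (4 + 4·9 + 14)/6 = 54/6 = 9
te_G = (1 + 4·3 + 11)/6 = 24/6 = 4
te_H = (1 + 4·5 + 9)/6 = 30/6 = 5
te_I = (4 + 4·8 + 18)/6 = 54/6 = 9
te_J = (5 + 4·6 + 7)/6 = 36/6 = 6

Forward pass:
ES_A = 0; EF_A = 3
ES_B = 0; EF_B = 2
ES_C = 0; EF_C = 5
ES_D = max(EF_A=3, EF_B=2) = 3; EF_D = 3+12 = 15
ES_E = max(EF_A=3, EF_C=5) = 5; EF_E = 5+13 = 18
ES_F = max(EF_A=3, EF_C=5) = 5; EF_F = 5+9 = 14
ES_G = 3; EF_G = 3+4 = 7
ES_H = 15; EF_H = 15+5 = 20
ES_I = max(EF_B=2, EF_G=7) = 7; EF_I = 7+9 = 16
ES_J = max(EF_B=2, EF_E=18, EF_F=14, EF_H=20, EF_I=16) = 20; EF_J = 20+6 = 26
Expected project duration μ = 26 days. Critical path: A → D → H → J.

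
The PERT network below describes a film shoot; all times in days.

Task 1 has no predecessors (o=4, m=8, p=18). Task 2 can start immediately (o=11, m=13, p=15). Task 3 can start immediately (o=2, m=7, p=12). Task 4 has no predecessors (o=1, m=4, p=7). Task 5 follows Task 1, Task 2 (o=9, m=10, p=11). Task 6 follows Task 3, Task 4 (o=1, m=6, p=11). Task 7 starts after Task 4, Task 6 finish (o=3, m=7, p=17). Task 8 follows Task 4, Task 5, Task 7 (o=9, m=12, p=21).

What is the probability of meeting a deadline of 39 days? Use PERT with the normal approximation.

te_Task 1 = (4 + 4·8 + 18)/6 = 54/6 = 9; σ²_Task 1 = ((18−4)/6)² = 5.444
te_Task 2 = (11 + 4·13 + 15)/6 = 78/6 = 13; σ²_Task 2 = ((15−11)/6)² = 0.444
te_Task 3 = (2 + 4·7 + 12)/6 = 42/6 = 7; σ²_Task 3 = ((12−2)/6)² = 2.778
te_Task 4 = (1 + 4·4 + 7)/6 = 24/6 = 4; σ²_Task 4 = ((7−1)/6)² = 1.000
te_Task 5 = (9 + 4·10 + 11)/6 = 60/6 = 10; σ²_Task 5 = ((11−9)/6)² = 0.111
te_Task 6 = (1 + 4·6 + 11)/6 = 36/6 = 6; σ²_Task 6 = ((11−1)/6)² = 2.778
te_Task 7 = (3 + 4·7 + 17)/6 = 48/6 = 8; σ²_Task 7 = ((17−3)/6)² = 5.444
te_Task 8 = (9 + 4·12 + 21)/6 = 78/6 = 13; σ²_Task 8 = ((21−9)/6)² = 4.000

Forward pass:
ES_Task 1 = 0; EF_Task 1 = 9
ES_Task 2 = 0; EF_Task 2 = 13
ES_Task 3 = 0; EF_Task 3 = 7
ES_Task 4 = 0; EF_Task 4 = 4
ES_Task 5 = max(EF_Task 1=9, EF_Task 2=13) = 13; EF_Task 5 = 13+10 = 23
ES_Task 6 = max(EF_Task 3=7, EF_Task 4=4) = 7; EF_Task 6 = 7+6 = 13
ES_Task 7 = max(EF_Task 4=4, EF_Task 6=13) = 13; EF_Task 7 = 13+8 = 21
ES_Task 8 = max(EF_Task 4=4, EF_Task 5=23, EF_Task 7=21) = 23; EF_Task 8 = 23+13 = 36
Expected project duration μ = 36 days. Critical path: Task 2 → Task 5 → Task 8.

Variance along critical path = 0.444 + 0.111 + 4.000 = 4.556; σ = √4.556 = 2.134 days.
Z = (39 − 36) / 2.134 = 1.406
P(T ≤ 39) = Φ(1.406) ≈ 0.920

0.920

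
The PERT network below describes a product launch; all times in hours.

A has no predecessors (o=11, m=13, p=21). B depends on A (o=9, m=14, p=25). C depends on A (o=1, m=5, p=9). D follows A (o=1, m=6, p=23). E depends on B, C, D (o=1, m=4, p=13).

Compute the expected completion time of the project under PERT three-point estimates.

te_A = (11 + 4·13 + 21)/6 = 84/6 = 14
te_B = (9 + 4·14 + 25)/6 = 90/6 = 15
te_C = (1 + 4·5 + 9)/6 = 30/6 = 5
te_D = (1 + 4·6 + 23)/6 = 48/6 = 8
te_E = (1 + 4·4 + 13)/6 = 30/6 = 5

Forward pass:
ES_A = 0; EF_A = 14
ES_B = 14; EF_B = 14+15 = 29
ES_C = 14; EF_C = 14+5 = 19
ES_D = 14; EF_D = 14+8 = 22
ES_E = max(EF_B=29, EF_C=19, EF_D=22) = 29; EF_E = 29+5 = 34
Expected project duration μ = 34 hours. Critical path: A → B → E.

34 hours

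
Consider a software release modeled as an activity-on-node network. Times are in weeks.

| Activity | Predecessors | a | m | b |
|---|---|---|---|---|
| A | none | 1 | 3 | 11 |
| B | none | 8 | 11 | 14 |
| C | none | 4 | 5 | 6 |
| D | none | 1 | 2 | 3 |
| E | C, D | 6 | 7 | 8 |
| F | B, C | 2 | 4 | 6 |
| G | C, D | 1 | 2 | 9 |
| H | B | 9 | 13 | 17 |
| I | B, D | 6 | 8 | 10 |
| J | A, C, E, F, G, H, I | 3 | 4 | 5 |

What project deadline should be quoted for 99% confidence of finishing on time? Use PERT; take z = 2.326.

te_A = (1 + 4·3 + 11)/6 = 24/6 = 4; σ²_A = ((11−1)/6)² = 2.778
te_B = (8 + 4·11 + 14)/6 = 66/6 = 11; σ²_B = ((14−8)/6)² = 1.000
te_C = (4 + 4·5 + 6)/6 = 30/6 = 5; σ²_C = ((6−4)/6)² = 0.111
te_D = (1 + 4·2 + 3)/6 = 12/6 = 2; σ²_D = ((3−1)/6)² = 0.111
te_E = (6 + 4·7 + 8)/6 = 42/6 = 7; σ²_E = ((8−6)/6)² = 0.111
te_F = (2 + 4·4 + 6)/6 = 24/6 = 4; σ²_F = ((6−2)/6)² = 0.444
te_G = (1 + 4·2 + 9)/6 = 18/6 = 3; σ²_G = ((9−1)/6)² = 1.778
te_H = (9 + 4·13 + 17)/6 = 78/6 = 13; σ²_H = ((17−9)/6)² = 1.778
te_I = (6 + 4·8 + 10)/6 = 48/6 = 8; σ²_I = ((10−6)/6)² = 0.444
te_J = (3 + 4·4 + 5)/6 = 24/6 = 4; σ²_J = ((5−3)/6)² = 0.111

Forward pass:
ES_A = 0; EF_A = 4
ES_B = 0; EF_B = 11
ES_C = 0; EF_C = 5
ES_D = 0; EF_D = 2
ES_E = max(EF_C=5, EF_D=2) = 5; EF_E = 5+7 = 12
ES_F = max(EF_B=11, EF_C=5) = 11; EF_F = 11+4 = 15
ES_G = max(EF_C=5, EF_D=2) = 5; EF_G = 5+3 = 8
ES_H = 11; EF_H = 11+13 = 24
ES_I = max(EF_B=11, EF_D=2) = 11; EF_I = 11+8 = 19
ES_J = max(EF_A=4, EF_C=5, EF_E=12, EF_F=15, EF_G=8, EF_H=24, EF_I=19) = 24; EF_J = 24+4 = 28
Expected project duration μ = 28 weeks. Critical path: B → H → J.

Variance along critical path = 1.000 + 1.778 + 0.111 = 2.889; σ = 1.700 weeks.
D = μ + z·σ = 28 + 2.326·1.700 = 32.0 weeks

32.0 weeks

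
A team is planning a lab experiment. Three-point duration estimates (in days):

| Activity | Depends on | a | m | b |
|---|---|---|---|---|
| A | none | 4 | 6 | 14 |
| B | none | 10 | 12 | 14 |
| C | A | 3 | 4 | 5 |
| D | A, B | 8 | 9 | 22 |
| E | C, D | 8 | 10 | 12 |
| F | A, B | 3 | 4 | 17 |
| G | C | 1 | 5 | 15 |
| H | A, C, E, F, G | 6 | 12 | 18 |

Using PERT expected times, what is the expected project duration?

45 days

te_A = (4 + 4·6 + 14)/6 = 42/6 = 7
te_B = (10 + 4·12 + 14)/6 = 72/6 = 12
te_C = (3 + 4·4 + 5)/6 = 24/6 = 4
te_D = (8 + 4·9 + 22)/6 = 66/6 = 11
te_E = (8 + 4·10 + 12)/6 = 60/6 = 10
te_F = (3 + 4·4 + 17)/6 = 36/6 = 6
te_G = (1 + 4·5 + 15)/6 = 36/6 = 6
te_H = (6 + 4·12 + 18)/6 = 72/6 = 12

Forward pass:
ES_A = 0; EF_A = 7
ES_B = 0; EF_B = 12
ES_C = 7; EF_C = 7+4 = 11
ES_D = max(EF_A=7, EF_B=12) = 12; EF_D = 12+11 = 23
ES_E = max(EF_C=11, EF_D=23) = 23; EF_E = 23+10 = 33
ES_F = max(EF_A=7, EF_B=12) = 12; EF_F = 12+6 = 18
ES_G = 11; EF_G = 11+6 = 17
ES_H = max(EF_A=7, EF_C=11, EF_E=33, EF_F=18, EF_G=17) = 33; EF_H = 33+12 = 45
Expected project duration μ = 45 days. Critical path: B → D → E → H.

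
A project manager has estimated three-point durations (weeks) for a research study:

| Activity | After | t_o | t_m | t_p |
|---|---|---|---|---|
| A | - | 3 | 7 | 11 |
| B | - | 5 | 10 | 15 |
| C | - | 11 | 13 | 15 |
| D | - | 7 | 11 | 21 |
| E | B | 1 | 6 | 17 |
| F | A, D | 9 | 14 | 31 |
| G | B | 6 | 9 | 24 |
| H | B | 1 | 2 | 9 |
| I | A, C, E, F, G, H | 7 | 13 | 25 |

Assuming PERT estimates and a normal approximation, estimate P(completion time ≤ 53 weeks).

te_A = (3 + 4·7 + 11)/6 = 42/6 = 7; σ²_A = ((11−3)/6)² = 1.778
te_B = (5 + 4·10 + 15)/6 = 60/6 = 10; σ²_B = ((15−5)/6)² = 2.778
te_C = (11 + 4·13 + 15)/6 = 78/6 = 13; σ²_C = ((15−11)/6)² = 0.444
te_D = (7 + 4·11 + 21)/6 = 72/6 = 12; σ²_D = ((21−7)/6)² = 5.444
te_E = (1 + 4·6 + 17)/6 = 42/6 = 7; σ²_E = ((17−1)/6)² = 7.111
te_F = (9 + 4·14 + 31)/6 = 96/6 = 16; σ²_F = ((31−9)/6)² = 13.444
te_G = (6 + 4·9 + 24)/6 = 66/6 = 11; σ²_G = ((24−6)/6)² = 9.000
te_H = (1 + 4·2 + 9)/6 = 18/6 = 3; σ²_H = ((9−1)/6)² = 1.778
te_I = (7 + 4·13 + 25)/6 = 84/6 = 14; σ²_I = ((25−7)/6)² = 9.000

Forward pass:
ES_A = 0; EF_A = 7
ES_B = 0; EF_B = 10
ES_C = 0; EF_C = 13
ES_D = 0; EF_D = 12
ES_E = 10; EF_E = 10+7 = 17
ES_F = max(EF_A=7, EF_D=12) = 12; EF_F = 12+16 = 28
ES_G = 10; EF_G = 10+11 = 21
ES_H = 10; EF_H = 10+3 = 13
ES_I = max(EF_A=7, EF_C=13, EF_E=17, EF_F=28, EF_G=21, EF_H=13) = 28; EF_I = 28+14 = 42
Expected project duration μ = 42 weeks. Critical path: D → F → I.

Variance along critical path = 5.444 + 13.444 + 9.000 = 27.889; σ = √27.889 = 5.281 weeks.
Z = (53 − 42) / 5.281 = 2.083
P(T ≤ 53) = Φ(2.083) ≈ 0.981

0.981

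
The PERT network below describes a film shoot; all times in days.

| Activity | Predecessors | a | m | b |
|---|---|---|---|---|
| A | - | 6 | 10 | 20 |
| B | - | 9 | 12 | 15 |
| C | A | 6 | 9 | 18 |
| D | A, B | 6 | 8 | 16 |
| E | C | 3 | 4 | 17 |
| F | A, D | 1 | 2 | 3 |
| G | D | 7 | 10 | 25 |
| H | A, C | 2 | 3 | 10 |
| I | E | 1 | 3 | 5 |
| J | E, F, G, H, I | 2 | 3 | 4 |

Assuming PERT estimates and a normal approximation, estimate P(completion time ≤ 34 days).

te_A = (6 + 4·10 + 20)/6 = 66/6 = 11; σ²_A = ((20−6)/6)² = 5.444
te_B = (9 + 4·12 + 15)/6 = 72/6 = 12; σ²_B = ((15−9)/6)² = 1.000
te_C = (6 + 4·9 + 18)/6 = 60/6 = 10; σ²_C = ((18−6)/6)² = 4.000
te_D = (6 + 4·8 + 16)/6 = 54/6 = 9; σ²_D = ((16−6)/6)² = 2.778
te_E = (3 + 4·4 + 17)/6 = 36/6 = 6; σ²_E = ((17−3)/6)² = 5.444
te_F = (1 + 4·2 + 3)/6 = 12/6 = 2; σ²_F = ((3−1)/6)² = 0.111
te_G = (7 + 4·10 + 25)/6 = 72/6 = 12; σ²_G = ((25−7)/6)² = 9.000
te_H = (2 + 4·3 + 10)/6 = 24/6 = 4; σ²_H = ((10−2)/6)² = 1.778
te_I = (1 + 4·3 + 5)/6 = 18/6 = 3; σ²_I = ((5−1)/6)² = 0.444
te_J = (2 + 4·3 + 4)/6 = 18/6 = 3; σ²_J = ((4−2)/6)² = 0.111

Forward pass:
ES_A = 0; EF_A = 11
ES_B = 0; EF_B = 12
ES_C = 11; EF_C = 11+10 = 21
ES_D = max(EF_A=11, EF_B=12) = 12; EF_D = 12+9 = 21
ES_E = 21; EF_E = 21+6 = 27
ES_F = max(EF_A=11, EF_D=21) = 21; EF_F = 21+2 = 23
ES_G = 21; EF_G = 21+12 = 33
ES_H = max(EF_A=11, EF_C=21) = 21; EF_H = 21+4 = 25
ES_I = 27; EF_I = 27+3 = 30
ES_J = max(EF_E=27, EF_F=23, EF_G=33, EF_H=25, EF_I=30) = 33; EF_J = 33+3 = 36
Expected project duration μ = 36 days. Critical path: B → D → G → J.

Variance along critical path = 1.000 + 2.778 + 9.000 + 0.111 = 12.889; σ = √12.889 = 3.590 days.
Z = (34 − 36) / 3.590 = -0.557
P(T ≤ 34) = Φ(-0.557) ≈ 0.289

0.289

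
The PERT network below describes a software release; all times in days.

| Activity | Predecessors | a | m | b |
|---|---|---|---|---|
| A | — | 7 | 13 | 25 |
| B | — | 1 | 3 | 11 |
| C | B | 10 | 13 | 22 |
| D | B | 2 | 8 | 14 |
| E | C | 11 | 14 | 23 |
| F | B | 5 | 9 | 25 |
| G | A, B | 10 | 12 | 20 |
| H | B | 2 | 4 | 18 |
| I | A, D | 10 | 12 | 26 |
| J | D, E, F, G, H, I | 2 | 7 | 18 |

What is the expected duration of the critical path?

te_A = (7 + 4·13 + 25)/6 = 84/6 = 14
te_B = (1 + 4·3 + 11)/6 = 24/6 = 4
te_C = (10 + 4·13 + 22)/6 = 84/6 = 14
te_D = (2 + 4·8 + 14)/6 = 48/6 = 8
te_E = (11 + 4·14 + 23)/6 = 90/6 = 15
te_F = (5 + 4·9 + 25)/6 = 66/6 = 11
te_G = (10 + 4·12 + 20)/6 = 78/6 = 13
te_H = (2 + 4·4 + 18)/6 = 36/6 = 6
te_I = (10 + 4·12 + 26)/6 = 84/6 = 14
te_J = (2 + 4·7 + 18)/6 = 48/6 = 8

Forward pass:
ES_A = 0; EF_A = 14
ES_B = 0; EF_B = 4
ES_C = 4; EF_C = 4+14 = 18
ES_D = 4; EF_D = 4+8 = 12
ES_E = 18; EF_E = 18+15 = 33
ES_F = 4; EF_F = 4+11 = 15
ES_G = max(EF_A=14, EF_B=4) = 14; EF_G = 14+13 = 27
ES_H = 4; EF_H = 4+6 = 10
ES_I = max(EF_A=14, EF_D=12) = 14; EF_I = 14+14 = 28
ES_J = max(EF_D=12, EF_E=33, EF_F=15, EF_G=27, EF_H=10, EF_I=28) = 33; EF_J = 33+8 = 41
Expected project duration μ = 41 days. Critical path: B → C → E → J.

41 days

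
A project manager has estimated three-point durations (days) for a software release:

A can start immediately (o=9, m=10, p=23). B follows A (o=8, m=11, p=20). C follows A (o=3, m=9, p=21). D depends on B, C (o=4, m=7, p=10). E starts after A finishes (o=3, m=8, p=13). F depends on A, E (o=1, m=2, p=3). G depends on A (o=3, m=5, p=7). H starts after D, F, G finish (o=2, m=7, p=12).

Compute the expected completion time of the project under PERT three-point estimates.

te_A = (9 + 4·10 + 23)/6 = 72/6 = 12
te_B = (8 + 4·11 + 20)/6 = 72/6 = 12
te_C = (3 + 4·9 + 21)/6 = 60/6 = 10
te_D = (4 + 4·7 + 10)/6 = 42/6 = 7
te_E = (3 + 4·8 + 13)/6 = 48/6 = 8
te_F = (1 + 4·2 + 3)/6 = 12/6 = 2
te_G = (3 + 4·5 + 7)/6 = 30/6 = 5
te_H = (2 + 4·7 + 12)/6 = 42/6 = 7

Forward pass:
ES_A = 0; EF_A = 12
ES_B = 12; EF_B = 12+12 = 24
ES_C = 12; EF_C = 12+10 = 22
ES_D = max(EF_B=24, EF_C=22) = 24; EF_D = 24+7 = 31
ES_E = 12; EF_E = 12+8 = 20
ES_F = max(EF_A=12, EF_E=20) = 20; EF_F = 20+2 = 22
ES_G = 12; EF_G = 12+5 = 17
ES_H = max(EF_D=31, EF_F=22, EF_G=17) = 31; EF_H = 31+7 = 38
Expected project duration μ = 38 days. Critical path: A → B → D → H.

38 days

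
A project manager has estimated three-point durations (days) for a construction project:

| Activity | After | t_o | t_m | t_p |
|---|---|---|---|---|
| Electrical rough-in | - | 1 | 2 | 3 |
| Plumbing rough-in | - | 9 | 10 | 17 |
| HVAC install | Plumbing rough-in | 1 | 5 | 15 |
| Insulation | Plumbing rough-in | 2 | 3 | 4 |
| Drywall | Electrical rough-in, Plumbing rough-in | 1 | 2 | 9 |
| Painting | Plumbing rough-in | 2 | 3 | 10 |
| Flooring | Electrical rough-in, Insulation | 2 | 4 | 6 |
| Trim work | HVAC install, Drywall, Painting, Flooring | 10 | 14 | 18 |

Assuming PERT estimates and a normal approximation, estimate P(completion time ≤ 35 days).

0.931

te_Electrical rough-in = (1 + 4·2 + 3)/6 = 12/6 = 2; σ²_Electrical rough-in = ((3−1)/6)² = 0.111
te_Plumbing rough-in = (9 + 4·10 + 17)/6 = 66/6 = 11; σ²_Plumbing rough-in = ((17−9)/6)² = 1.778
te_HVAC install = (1 + 4·5 + 15)/6 = 36/6 = 6; σ²_HVAC install = ((15−1)/6)² = 5.444
te_Insulation = (2 + 4·3 + 4)/6 = 18/6 = 3; σ²_Insulation = ((4−2)/6)² = 0.111
te_Drywall = (1 + 4·2 + 9)/6 = 18/6 = 3; σ²_Drywall = ((9−1)/6)² = 1.778
te_Painting = (2 + 4·3 + 10)/6 = 24/6 = 4; σ²_Painting = ((10−2)/6)² = 1.778
te_Flooring = (2 + 4·4 + 6)/6 = 24/6 = 4; σ²_Flooring = ((6−2)/6)² = 0.444
te_Trim work = (10 + 4·14 + 18)/6 = 84/6 = 14; σ²_Trim work = ((18−10)/6)² = 1.778

Forward pass:
ES_Electrical rough-in = 0; EF_Electrical rough-in = 2
ES_Plumbing rough-in = 0; EF_Plumbing rough-in = 11
ES_HVAC install = 11; EF_HVAC install = 11+6 = 17
ES_Insulation = 11; EF_Insulation = 11+3 = 14
ES_Drywall = max(EF_Electrical rough-in=2, EF_Plumbing rough-in=11) = 11; EF_Drywall = 11+3 = 14
ES_Painting = 11; EF_Painting = 11+4 = 15
ES_Flooring = max(EF_Electrical rough-in=2, EF_Insulation=14) = 14; EF_Flooring = 14+4 = 18
ES_Trim work = max(EF_HVAC install=17, EF_Drywall=14, EF_Painting=15, EF_Flooring=18) = 18; EF_Trim work = 18+14 = 32
Expected project duration μ = 32 days. Critical path: Plumbing rough-in → Insulation → Flooring → Trim work.

Variance along critical path = 1.778 + 0.111 + 0.444 + 1.778 = 4.111; σ = √4.111 = 2.028 days.
Z = (35 − 32) / 2.028 = 1.480
P(T ≤ 35) = Φ(1.480) ≈ 0.931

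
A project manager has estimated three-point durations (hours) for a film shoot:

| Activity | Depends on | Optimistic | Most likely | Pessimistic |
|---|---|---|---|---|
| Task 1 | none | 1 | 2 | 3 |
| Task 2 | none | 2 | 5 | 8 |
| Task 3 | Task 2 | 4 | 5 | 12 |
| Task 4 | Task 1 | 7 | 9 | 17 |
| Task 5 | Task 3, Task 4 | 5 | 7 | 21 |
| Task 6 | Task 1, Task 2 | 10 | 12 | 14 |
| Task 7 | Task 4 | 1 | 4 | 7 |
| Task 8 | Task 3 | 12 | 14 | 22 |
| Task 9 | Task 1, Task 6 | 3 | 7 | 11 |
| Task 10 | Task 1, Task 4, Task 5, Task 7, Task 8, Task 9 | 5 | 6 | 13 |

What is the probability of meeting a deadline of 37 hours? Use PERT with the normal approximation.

0.930

te_Task 1 = (1 + 4·2 + 3)/6 = 12/6 = 2; σ²_Task 1 = ((3−1)/6)² = 0.111
te_Task 2 = (2 + 4·5 + 8)/6 = 30/6 = 5; σ²_Task 2 = ((8−2)/6)² = 1.000
te_Task 3 = (4 + 4·5 + 12)/6 = 36/6 = 6; σ²_Task 3 = ((12−4)/6)² = 1.778
te_Task 4 = (7 + 4·9 + 17)/6 = 60/6 = 10; σ²_Task 4 = ((17−7)/6)² = 2.778
te_Task 5 = (5 + 4·7 + 21)/6 = 54/6 = 9; σ²_Task 5 = ((21−5)/6)² = 7.111
te_Task 6 = (10 + 4·12 + 14)/6 = 72/6 = 12; σ²_Task 6 = ((14−10)/6)² = 0.444
te_Task 7 = (1 + 4·4 + 7)/6 = 24/6 = 4; σ²_Task 7 = ((7−1)/6)² = 1.000
te_Task 8 = (12 + 4·14 + 22)/6 = 90/6 = 15; σ²_Task 8 = ((22−12)/6)² = 2.778
te_Task 9 = (3 + 4·7 + 11)/6 = 42/6 = 7; σ²_Task 9 = ((11−3)/6)² = 1.778
te_Task 10 = (5 + 4·6 + 13)/6 = 42/6 = 7; σ²_Task 10 = ((13−5)/6)² = 1.778

Forward pass:
ES_Task 1 = 0; EF_Task 1 = 2
ES_Task 2 = 0; EF_Task 2 = 5
ES_Task 3 = 5; EF_Task 3 = 5+6 = 11
ES_Task 4 = 2; EF_Task 4 = 2+10 = 12
ES_Task 5 = max(EF_Task 3=11, EF_Task 4=12) = 12; EF_Task 5 = 12+9 = 21
ES_Task 6 = max(EF_Task 1=2, EF_Task 2=5) = 5; EF_Task 6 = 5+12 = 17
ES_Task 7 = 12; EF_Task 7 = 12+4 = 16
ES_Task 8 = 11; EF_Task 8 = 11+15 = 26
ES_Task 9 = max(EF_Task 1=2, EF_Task 6=17) = 17; EF_Task 9 = 17+7 = 24
ES_Task 10 = max(EF_Task 1=2, EF_Task 4=12, EF_Task 5=21, EF_Task 7=16, EF_Task 8=26, EF_Task 9=24) = 26; EF_Task 10 = 26+7 = 33
Expected project duration μ = 33 hours. Critical path: Task 2 → Task 3 → Task 8 → Task 10.

Variance along critical path = 1.000 + 1.778 + 2.778 + 1.778 = 7.333; σ = √7.333 = 2.708 hours.
Z = (37 − 33) / 2.708 = 1.477
P(T ≤ 37) = Φ(1.477) ≈ 0.930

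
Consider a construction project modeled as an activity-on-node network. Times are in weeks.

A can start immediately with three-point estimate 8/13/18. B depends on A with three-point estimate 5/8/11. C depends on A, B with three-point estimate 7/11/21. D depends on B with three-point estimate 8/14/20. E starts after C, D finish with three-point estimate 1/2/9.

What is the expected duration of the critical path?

te_A = (8 + 4·13 + 18)/6 = 78/6 = 13
te_B = (5 + 4·8 + 11)/6 = 48/6 = 8
te_C = (7 + 4·11 + 21)/6 = 72/6 = 12
te_D = (8 + 4·14 + 20)/6 = 84/6 = 14
te_E = (1 + 4·2 + 9)/6 = 18/6 = 3

Forward pass:
ES_A = 0; EF_A = 13
ES_B = 13; EF_B = 13+8 = 21
ES_C = max(EF_A=13, EF_B=21) = 21; EF_C = 21+12 = 33
ES_D = 21; EF_D = 21+14 = 35
ES_E = max(EF_C=33, EF_D=35) = 35; EF_E = 35+3 = 38
Expected project duration μ = 38 weeks. Critical path: A → B → D → E.

38 weeks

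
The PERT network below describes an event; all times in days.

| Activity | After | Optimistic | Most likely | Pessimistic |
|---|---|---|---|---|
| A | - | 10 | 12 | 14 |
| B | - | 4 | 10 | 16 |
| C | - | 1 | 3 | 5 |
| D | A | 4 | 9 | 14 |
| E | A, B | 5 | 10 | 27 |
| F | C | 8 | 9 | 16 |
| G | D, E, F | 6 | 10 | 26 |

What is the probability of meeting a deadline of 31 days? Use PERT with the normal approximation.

te_A = (10 + 4·12 + 14)/6 = 72/6 = 12; σ²_A = ((14−10)/6)² = 0.444
te_B = (4 + 4·10 + 16)/6 = 60/6 = 10; σ²_B = ((16−4)/6)² = 4.000
te_C = (1 + 4·3 + 5)/6 = 18/6 = 3; σ²_C = ((5−1)/6)² = 0.444
te_D = (4 + 4·9 + 14)/6 = 54/6 = 9; σ²_D = ((14−4)/6)² = 2.778
te_E = (5 + 4·10 + 27)/6 = 72/6 = 12; σ²_E = ((27−5)/6)² = 13.444
te_F = (8 + 4·9 + 16)/6 = 60/6 = 10; σ²_F = ((16−8)/6)² = 1.778
te_G = (6 + 4·10 + 26)/6 = 72/6 = 12; σ²_G = ((26−6)/6)² = 11.111

Forward pass:
ES_A = 0; EF_A = 12
ES_B = 0; EF_B = 10
ES_C = 0; EF_C = 3
ES_D = 12; EF_D = 12+9 = 21
ES_E = max(EF_A=12, EF_B=10) = 12; EF_E = 12+12 = 24
ES_F = 3; EF_F = 3+10 = 13
ES_G = max(EF_D=21, EF_E=24, EF_F=13) = 24; EF_G = 24+12 = 36
Expected project duration μ = 36 days. Critical path: A → E → G.

Variance along critical path = 0.444 + 13.444 + 11.111 = 25.000; σ = √25.000 = 5.000 days.
Z = (31 − 36) / 5.000 = -1.000
P(T ≤ 31) = Φ(-1.000) ≈ 0.159

0.159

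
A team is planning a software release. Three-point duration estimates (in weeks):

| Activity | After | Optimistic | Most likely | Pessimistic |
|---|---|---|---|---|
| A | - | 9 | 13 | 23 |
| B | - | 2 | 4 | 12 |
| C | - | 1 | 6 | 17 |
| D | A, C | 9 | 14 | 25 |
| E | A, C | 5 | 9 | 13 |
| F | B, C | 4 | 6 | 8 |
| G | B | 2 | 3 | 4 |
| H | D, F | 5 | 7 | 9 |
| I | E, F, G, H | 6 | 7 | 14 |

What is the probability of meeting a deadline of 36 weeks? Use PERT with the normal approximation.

0.019

te_A = (9 + 4·13 + 23)/6 = 84/6 = 14; σ²_A = ((23−9)/6)² = 5.444
te_B = (2 + 4·4 + 12)/6 = 30/6 = 5; σ²_B = ((12−2)/6)² = 2.778
te_C = (1 + 4·6 + 17)/6 = 42/6 = 7; σ²_C = ((17−1)/6)² = 7.111
te_D = (9 + 4·14 + 25)/6 = 90/6 = 15; σ²_D = ((25−9)/6)² = 7.111
te_E = (5 + 4·9 + 13)/6 = 54/6 = 9; σ²_E = ((13−5)/6)² = 1.778
te_F = (4 + 4·6 + 8)/6 = 36/6 = 6; σ²_F = ((8−4)/6)² = 0.444
te_G = (2 + 4·3 + 4)/6 = 18/6 = 3; σ²_G = ((4−2)/6)² = 0.111
te_H = (5 + 4·7 + 9)/6 = 42/6 = 7; σ²_H = ((9−5)/6)² = 0.444
te_I = (6 + 4·7 + 14)/6 = 48/6 = 8; σ²_I = ((14−6)/6)² = 1.778

Forward pass:
ES_A = 0; EF_A = 14
ES_B = 0; EF_B = 5
ES_C = 0; EF_C = 7
ES_D = max(EF_A=14, EF_C=7) = 14; EF_D = 14+15 = 29
ES_E = max(EF_A=14, EF_C=7) = 14; EF_E = 14+9 = 23
ES_F = max(EF_B=5, EF_C=7) = 7; EF_F = 7+6 = 13
ES_G = 5; EF_G = 5+3 = 8
ES_H = max(EF_D=29, EF_F=13) = 29; EF_H = 29+7 = 36
ES_I = max(EF_E=23, EF_F=13, EF_G=8, EF_H=36) = 36; EF_I = 36+8 = 44
Expected project duration μ = 44 weeks. Critical path: A → D → H → I.

Variance along critical path = 5.444 + 7.111 + 0.444 + 1.778 = 14.778; σ = √14.778 = 3.844 weeks.
Z = (36 − 44) / 3.844 = -2.081
P(T ≤ 36) = Φ(-2.081) ≈ 0.019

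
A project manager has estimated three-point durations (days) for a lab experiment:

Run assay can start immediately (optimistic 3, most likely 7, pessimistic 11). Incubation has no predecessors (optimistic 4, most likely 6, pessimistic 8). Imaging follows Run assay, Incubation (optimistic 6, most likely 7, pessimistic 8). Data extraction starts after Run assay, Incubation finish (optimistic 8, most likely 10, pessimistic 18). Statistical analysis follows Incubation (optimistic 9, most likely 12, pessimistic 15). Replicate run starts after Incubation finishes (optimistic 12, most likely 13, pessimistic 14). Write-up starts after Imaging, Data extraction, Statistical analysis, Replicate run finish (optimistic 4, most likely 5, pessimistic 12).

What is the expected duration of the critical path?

25 days

te_Run assay = (3 + 4·7 + 11)/6 = 42/6 = 7
te_Incubation = (4 + 4·6 + 8)/6 = 36/6 = 6
te_Imaging = (6 + 4·7 + 8)/6 = 42/6 = 7
te_Data extraction = (8 + 4·10 + 18)/6 = 66/6 = 11
te_Statistical analysis = (9 + 4·12 + 15)/6 = 72/6 = 12
te_Replicate run = (12 + 4·13 + 14)/6 = 78/6 = 13
te_Write-up = (4 + 4·5 + 12)/6 = 36/6 = 6

Forward pass:
ES_Run assay = 0; EF_Run assay = 7
ES_Incubation = 0; EF_Incubation = 6
ES_Imaging = max(EF_Run assay=7, EF_Incubation=6) = 7; EF_Imaging = 7+7 = 14
ES_Data extraction = max(EF_Run assay=7, EF_Incubation=6) = 7; EF_Data extraction = 7+11 = 18
ES_Statistical analysis = 6; EF_Statistical analysis = 6+12 = 18
ES_Replicate run = 6; EF_Replicate run = 6+13 = 19
ES_Write-up = max(EF_Imaging=14, EF_Data extraction=18, EF_Statistical analysis=18, EF_Replicate run=19) = 19; EF_Write-up = 19+6 = 25
Expected project duration μ = 25 days. Critical path: Incubation → Replicate run → Write-up.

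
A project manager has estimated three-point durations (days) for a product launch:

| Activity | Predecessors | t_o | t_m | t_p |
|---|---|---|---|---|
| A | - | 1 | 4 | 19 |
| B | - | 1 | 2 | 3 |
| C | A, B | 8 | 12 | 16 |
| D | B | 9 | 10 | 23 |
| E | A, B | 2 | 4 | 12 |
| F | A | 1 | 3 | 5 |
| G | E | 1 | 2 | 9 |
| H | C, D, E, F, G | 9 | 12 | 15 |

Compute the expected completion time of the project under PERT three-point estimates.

te_A = (1 + 4·4 + 19)/6 = 36/6 = 6
te_B = (1 + 4·2 + 3)/6 = 12/6 = 2
te_C = (8 + 4·12 + 16)/6 = 72/6 = 12
te_D = (9 + 4·10 + 23)/6 = 72/6 = 12
te_E = (2 + 4·4 + 12)/6 = 30/6 = 5
te_F = (1 + 4·3 + 5)/6 = 18/6 = 3
te_G = (1 + 4·2 + 9)/6 = 18/6 = 3
te_H = (9 + 4·12 + 15)/6 = 72/6 = 12

Forward pass:
ES_A = 0; EF_A = 6
ES_B = 0; EF_B = 2
ES_C = max(EF_A=6, EF_B=2) = 6; EF_C = 6+12 = 18
ES_D = 2; EF_D = 2+12 = 14
ES_E = max(EF_A=6, EF_B=2) = 6; EF_E = 6+5 = 11
ES_F = 6; EF_F = 6+3 = 9
ES_G = 11; EF_G = 11+3 = 14
ES_H = max(EF_C=18, EF_D=14, EF_E=11, EF_F=9, EF_G=14) = 18; EF_H = 18+12 = 30
Expected project duration μ = 30 days. Critical path: A → C → H.

30 days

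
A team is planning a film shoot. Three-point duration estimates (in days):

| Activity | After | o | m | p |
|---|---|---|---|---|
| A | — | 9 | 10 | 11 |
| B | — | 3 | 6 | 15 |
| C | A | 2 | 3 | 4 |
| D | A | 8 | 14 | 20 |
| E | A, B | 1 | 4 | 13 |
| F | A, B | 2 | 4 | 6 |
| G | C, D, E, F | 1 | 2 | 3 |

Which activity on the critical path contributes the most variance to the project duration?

te_A = (9 + 4·10 + 11)/6 = 60/6 = 10; σ²_A = ((11−9)/6)² = 0.111
te_B = (3 + 4·6 + 15)/6 = 42/6 = 7; σ²_B = ((15−3)/6)² = 4.000
te_C = (2 + 4·3 + 4)/6 = 18/6 = 3; σ²_C = ((4−2)/6)² = 0.111
te_D = (8 + 4·14 + 20)/6 = 84/6 = 14; σ²_D = ((20−8)/6)² = 4.000
te_E = (1 + 4·4 + 13)/6 = 30/6 = 5; σ²_E = ((13−1)/6)² = 4.000
te_F = (2 + 4·4 + 6)/6 = 24/6 = 4; σ²_F = ((6−2)/6)² = 0.444
te_G = (1 + 4·2 + 3)/6 = 12/6 = 2; σ²_G = ((3−1)/6)² = 0.111

Forward pass:
ES_A = 0; EF_A = 10
ES_B = 0; EF_B = 7
ES_C = 10; EF_C = 10+3 = 13
ES_D = 10; EF_D = 10+14 = 24
ES_E = max(EF_A=10, EF_B=7) = 10; EF_E = 10+5 = 15
ES_F = max(EF_A=10, EF_B=7) = 10; EF_F = 10+4 = 14
ES_G = max(EF_C=13, EF_D=24, EF_E=15, EF_F=14) = 24; EF_G = 24+2 = 26
Expected project duration μ = 26 days. Critical path: A → D → G.

Variances on critical path: σ²_A=0.111, σ²_D=4.000, σ²_G=0.111.
Largest is σ²_D = 4.000.

D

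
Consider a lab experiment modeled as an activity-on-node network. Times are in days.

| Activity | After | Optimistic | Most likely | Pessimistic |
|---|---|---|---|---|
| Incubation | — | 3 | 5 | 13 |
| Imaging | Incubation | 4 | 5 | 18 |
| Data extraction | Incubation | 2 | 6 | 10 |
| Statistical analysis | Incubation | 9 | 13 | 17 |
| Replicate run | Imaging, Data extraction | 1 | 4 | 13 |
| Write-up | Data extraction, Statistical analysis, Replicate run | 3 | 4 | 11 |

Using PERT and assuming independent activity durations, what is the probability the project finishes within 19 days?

0.023

te_Incubation = (3 + 4·5 + 13)/6 = 36/6 = 6; σ²_Incubation = ((13−3)/6)² = 2.778
te_Imaging = (4 + 4·5 + 18)/6 = 42/6 = 7; σ²_Imaging = ((18−4)/6)² = 5.444
te_Data extraction = (2 + 4·6 + 10)/6 = 36/6 = 6; σ²_Data extraction = ((10−2)/6)² = 1.778
te_Statistical analysis = (9 + 4·13 + 17)/6 = 78/6 = 13; σ²_Statistical analysis = ((17−9)/6)² = 1.778
te_Replicate run = (1 + 4·4 + 13)/6 = 30/6 = 5; σ²_Replicate run = ((13−1)/6)² = 4.000
te_Write-up = (3 + 4·4 + 11)/6 = 30/6 = 5; σ²_Write-up = ((11−3)/6)² = 1.778

Forward pass:
ES_Incubation = 0; EF_Incubation = 6
ES_Imaging = 6; EF_Imaging = 6+7 = 13
ES_Data extraction = 6; EF_Data extraction = 6+6 = 12
ES_Statistical analysis = 6; EF_Statistical analysis = 6+13 = 19
ES_Replicate run = max(EF_Imaging=13, EF_Data extraction=12) = 13; EF_Replicate run = 13+5 = 18
ES_Write-up = max(EF_Data extraction=12, EF_Statistical analysis=19, EF_Replicate run=18) = 19; EF_Write-up = 19+5 = 24
Expected project duration μ = 24 days. Critical path: Incubation → Statistical analysis → Write-up.

Variance along critical path = 2.778 + 1.778 + 1.778 = 6.333; σ = √6.333 = 2.517 days.
Z = (19 − 24) / 2.517 = -1.987
P(T ≤ 19) = Φ(-1.987) ≈ 0.023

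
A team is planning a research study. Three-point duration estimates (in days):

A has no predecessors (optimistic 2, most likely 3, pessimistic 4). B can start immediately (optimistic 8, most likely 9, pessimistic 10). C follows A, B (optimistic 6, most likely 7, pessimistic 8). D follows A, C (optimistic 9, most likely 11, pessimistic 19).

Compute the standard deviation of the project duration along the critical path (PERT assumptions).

te_A = (2 + 4·3 + 4)/6 = 18/6 = 3; σ²_A = ((4−2)/6)² = 0.111
te_B = (8 + 4·9 + 10)/6 = 54/6 = 9; σ²_B = ((10−8)/6)² = 0.111
te_C = (6 + 4·7 + 8)/6 = 42/6 = 7; σ²_C = ((8−6)/6)² = 0.111
te_D = (9 + 4·11 + 19)/6 = 72/6 = 12; σ²_D = ((19−9)/6)² = 2.778

Forward pass:
ES_A = 0; EF_A = 3
ES_B = 0; EF_B = 9
ES_C = max(EF_A=3, EF_B=9) = 9; EF_C = 9+7 = 16
ES_D = max(EF_A=3, EF_C=16) = 16; EF_D = 16+12 = 28
Expected project duration μ = 28 days. Critical path: B → C → D.

Variance along critical path = 0.111 + 0.111 + 2.778 = 3.000
σ = √3.000 = 1.732 days

1.73 days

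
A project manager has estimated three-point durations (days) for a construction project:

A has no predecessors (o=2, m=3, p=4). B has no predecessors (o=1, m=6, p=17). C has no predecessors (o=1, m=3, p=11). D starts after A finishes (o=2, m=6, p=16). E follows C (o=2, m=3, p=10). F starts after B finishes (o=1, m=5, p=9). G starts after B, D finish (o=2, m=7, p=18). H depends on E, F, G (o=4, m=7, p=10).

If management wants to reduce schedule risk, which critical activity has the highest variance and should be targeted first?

G

te_A = (2 + 4·3 + 4)/6 = 18/6 = 3; σ²_A = ((4−2)/6)² = 0.111
te_B = (1 + 4·6 + 17)/6 = 42/6 = 7; σ²_B = ((17−1)/6)² = 7.111
te_C = (1 + 4·3 + 11)/6 = 24/6 = 4; σ²_C = ((11−1)/6)² = 2.778
te_D = (2 + 4·6 + 16)/6 = 42/6 = 7; σ²_D = ((16−2)/6)² = 5.444
te_E = (2 + 4·3 + 10)/6 = 24/6 = 4; σ²_E = ((10−2)/6)² = 1.778
te_F = (1 + 4·5 + 9)/6 = 30/6 = 5; σ²_F = ((9−1)/6)² = 1.778
te_G = (2 + 4·7 + 18)/6 = 48/6 = 8; σ²_G = ((18−2)/6)² = 7.111
te_H = (4 + 4·7 + 10)/6 = 42/6 = 7; σ²_H = ((10−4)/6)² = 1.000

Forward pass:
ES_A = 0; EF_A = 3
ES_B = 0; EF_B = 7
ES_C = 0; EF_C = 4
ES_D = 3; EF_D = 3+7 = 10
ES_E = 4; EF_E = 4+4 = 8
ES_F = 7; EF_F = 7+5 = 12
ES_G = max(EF_B=7, EF_D=10) = 10; EF_G = 10+8 = 18
ES_H = max(EF_E=8, EF_F=12, EF_G=18) = 18; EF_H = 18+7 = 25
Expected project duration μ = 25 days. Critical path: A → D → G → H.

Variances on critical path: σ²_A=0.111, σ²_D=5.444, σ²_G=7.111, σ²_H=1.000.
Largest is σ²_G = 7.111.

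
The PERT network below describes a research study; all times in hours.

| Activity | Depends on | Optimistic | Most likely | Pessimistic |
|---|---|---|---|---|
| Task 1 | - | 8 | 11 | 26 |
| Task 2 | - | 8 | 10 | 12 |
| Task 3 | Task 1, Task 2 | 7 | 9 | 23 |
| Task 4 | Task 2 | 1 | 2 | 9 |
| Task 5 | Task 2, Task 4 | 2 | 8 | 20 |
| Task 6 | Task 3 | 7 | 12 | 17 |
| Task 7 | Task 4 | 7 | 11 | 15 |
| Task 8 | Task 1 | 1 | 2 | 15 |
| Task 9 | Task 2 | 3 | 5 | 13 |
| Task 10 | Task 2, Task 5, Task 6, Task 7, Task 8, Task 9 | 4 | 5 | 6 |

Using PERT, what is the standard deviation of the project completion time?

4.36 hours

te_Task 1 = (8 + 4·11 + 26)/6 = 78/6 = 13; σ²_Task 1 = ((26−8)/6)² = 9.000
te_Task 2 = (8 + 4·10 + 12)/6 = 60/6 = 10; σ²_Task 2 = ((12−8)/6)² = 0.444
te_Task 3 = (7 + 4·9 + 23)/6 = 66/6 = 11; σ²_Task 3 = ((23−7)/6)² = 7.111
te_Task 4 = (1 + 4·2 + 9)/6 = 18/6 = 3; σ²_Task 4 = ((9−1)/6)² = 1.778
te_Task 5 = (2 + 4·8 + 20)/6 = 54/6 = 9; σ²_Task 5 = ((20−2)/6)² = 9.000
te_Task 6 = (7 + 4·12 + 17)/6 = 72/6 = 12; σ²_Task 6 = ((17−7)/6)² = 2.778
te_Task 7 = (7 + 4·11 + 15)/6 = 66/6 = 11; σ²_Task 7 = ((15−7)/6)² = 1.778
te_Task 8 = (1 + 4·2 + 15)/6 = 24/6 = 4; σ²_Task 8 = ((15−1)/6)² = 5.444
te_Task 9 = (3 + 4·5 + 13)/6 = 36/6 = 6; σ²_Task 9 = ((13−3)/6)² = 2.778
te_Task 10 = (4 + 4·5 + 6)/6 = 30/6 = 5; σ²_Task 10 = ((6−4)/6)² = 0.111

Forward pass:
ES_Task 1 = 0; EF_Task 1 = 13
ES_Task 2 = 0; EF_Task 2 = 10
ES_Task 3 = max(EF_Task 1=13, EF_Task 2=10) = 13; EF_Task 3 = 13+11 = 24
ES_Task 4 = 10; EF_Task 4 = 10+3 = 13
ES_Task 5 = max(EF_Task 2=10, EF_Task 4=13) = 13; EF_Task 5 = 13+9 = 22
ES_Task 6 = 24; EF_Task 6 = 24+12 = 36
ES_Task 7 = 13; EF_Task 7 = 13+11 = 24
ES_Task 8 = 13; EF_Task 8 = 13+4 = 17
ES_Task 9 = 10; EF_Task 9 = 10+6 = 16
ES_Task 10 = max(EF_Task 2=10, EF_Task 5=22, EF_Task 6=36, EF_Task 7=24, EF_Task 8=17, EF_Task 9=16) = 36; EF_Task 10 = 36+5 = 41
Expected project duration μ = 41 hours. Critical path: Task 1 → Task 3 → Task 6 → Task 10.

Variance along critical path = 9.000 + 7.111 + 2.778 + 0.111 = 19.000
σ = √19.000 = 4.359 hours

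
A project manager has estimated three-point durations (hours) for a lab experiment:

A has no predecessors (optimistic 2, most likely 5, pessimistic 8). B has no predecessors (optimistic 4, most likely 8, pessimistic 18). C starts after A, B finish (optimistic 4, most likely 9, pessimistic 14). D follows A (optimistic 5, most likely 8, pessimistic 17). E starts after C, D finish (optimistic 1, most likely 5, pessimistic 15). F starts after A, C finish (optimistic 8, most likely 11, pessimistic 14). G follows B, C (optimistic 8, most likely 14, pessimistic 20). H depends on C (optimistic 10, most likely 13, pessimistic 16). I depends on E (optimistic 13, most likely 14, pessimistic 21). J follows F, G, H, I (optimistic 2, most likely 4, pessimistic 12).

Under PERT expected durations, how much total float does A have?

4 hours

te_A = (2 + 4·5 + 8)/6 = 30/6 = 5
te_B = (4 + 4·8 + 18)/6 = 54/6 = 9
te_C = (4 + 4·9 + 14)/6 = 54/6 = 9
te_D = (5 + 4·8 + 17)/6 = 54/6 = 9
te_E = (1 + 4·5 + 15)/6 = 36/6 = 6
te_F = (8 + 4·11 + 14)/6 = 66/6 = 11
te_G = (8 + 4·14 + 20)/6 = 84/6 = 14
te_H = (10 + 4·13 + 16)/6 = 78/6 = 13
te_I = (13 + 4·14 + 21)/6 = 90/6 = 15
te_J = (2 + 4·4 + 12)/6 = 30/6 = 5

Forward pass:
ES_A = 0; EF_A = 5
ES_B = 0; EF_B = 9
ES_C = max(EF_A=5, EF_B=9) = 9; EF_C = 9+9 = 18
ES_D = 5; EF_D = 5+9 = 14
ES_E = max(EF_C=18, EF_D=14) = 18; EF_E = 18+6 = 24
ES_F = max(EF_A=5, EF_C=18) = 18; EF_F = 18+11 = 29
ES_G = max(EF_B=9, EF_C=18) = 18; EF_G = 18+14 = 32
ES_H = 18; EF_H = 18+13 = 31
ES_I = 24; EF_I = 24+15 = 39
ES_J = max(EF_F=29, EF_G=32, EF_H=31, EF_I=39) = 39; EF_J = 39+5 = 44
Expected project duration μ = 44 hours. Critical path: B → C → E → I → J.

Backward pass:
LF_J = 44; LS_J = 44−5 = 39
LF_I = LS_J = 39; LS_I = 39−15 = 24
LF_H = LS_J = 39; LS_H = 39−13 = 26
LF_G = LS_J = 39; LS_G = 39−14 = 25
LF_F = LS_J = 39; LS_F = 39−11 = 28
LF_E = LS_I = 24; LS_E = 24−6 = 18
LF_D = LS_E = 18; LS_D = 18−9 = 9
LF_C = min(LS_E=18, LS_F=28, LS_G=25, LS_H=26) = 18; LS_C = 18−9 = 9
LF_B = min(LS_C=9, LS_G=25) = 9; LS_B = 9−9 = 0
LF_A = min(LS_C=9, LS_D=9, LS_F=28) = 9; LS_A = 9−5 = 4
Slack_A = LS_A − ES_A = 4 − 0 = 4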